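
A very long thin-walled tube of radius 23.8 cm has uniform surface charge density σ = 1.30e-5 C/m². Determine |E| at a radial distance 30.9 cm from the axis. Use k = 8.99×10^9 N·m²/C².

E ≈ 1.13×10^6 N/C

Choose a coaxial cylinder of radius r = 30.9 cm (arbitrary length L) as the Gaussian surface (r > 23.8 cm).
The whole shell is enclosed: λ_enc = σ·2πR = (1.30×10^-5)·2π·(0.238) = 1.944×10^-5 C/m.
Gauss's law: E·2πrL = λ_enc L/ε₀.
E = 2k|λ_enc|/r = 2(8.99×10^9)(1.944e-5)/(0.309) = 1.13e6 N/C.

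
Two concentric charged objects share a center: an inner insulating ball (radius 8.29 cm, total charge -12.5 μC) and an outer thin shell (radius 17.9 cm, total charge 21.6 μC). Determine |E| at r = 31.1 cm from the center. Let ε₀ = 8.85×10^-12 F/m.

Use a concentric Gaussian sphere at r = 31.1 cm (r > 17.9 cm, enclosing both).
Q_enc = (-12.5 μC) + (21.6 μC) = 9.10×10^-6 C.
Gauss's law: E·4πr² = Q_enc/ε₀.
E = |Q_enc|/(4πε₀r²) = (9.10×10^-6)/(4π·8.85×10^-12·(0.311)²) = 8.46e5 N/C.

|E| ≈ 8.46×10^5 V/m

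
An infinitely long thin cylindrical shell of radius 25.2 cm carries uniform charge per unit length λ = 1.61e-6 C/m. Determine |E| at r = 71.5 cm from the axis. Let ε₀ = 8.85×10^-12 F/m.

Take a coaxial cylindrical Gaussian surface of radius r = 71.5 cm and length L (r > 25.2 cm).
The full line charge is enclosed: λ_enc = 1.61×10^-6 C/m.
By Gauss's law (flux through the curved wall only), E·2πrL = λ_enc L/ε₀.
E = |λ_enc|/(2πε₀r) = (1.61×10^-6)/(2π·8.85×10^-12·0.715) = 4.05e4 N/C.

E = 4.05e4 N/C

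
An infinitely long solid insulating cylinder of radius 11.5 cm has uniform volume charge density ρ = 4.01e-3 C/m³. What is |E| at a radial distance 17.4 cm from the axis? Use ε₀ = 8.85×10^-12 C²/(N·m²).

By cylindrical symmetry E is radial; use a coaxial Gaussian cylinder of radius 17.4 cm and length L (r > 11.5 cm, full cross-section enclosed).
λ_enc = ρ·πR² = (4.01e-3)π(0.115)² = 1.666×10^-4 C/m.
Gauss's law: E·2πrL = λ_enc L/ε₀.
E = |λ_enc|/(2πε₀r) = (1.666×10^-4)/(2π·8.85×10^-12·0.174) = 1.72e7 N/C.

|E| = 1.72×10^7 N/C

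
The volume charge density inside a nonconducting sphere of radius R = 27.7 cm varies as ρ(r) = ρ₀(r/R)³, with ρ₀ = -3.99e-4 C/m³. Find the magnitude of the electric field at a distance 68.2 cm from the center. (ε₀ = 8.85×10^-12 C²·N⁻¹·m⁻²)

Symmetry ⇒ E = E(r) r̂. Gaussian sphere of radius r = 68.2 cm (r > R, all charge enclosed).
Q_enc = 4π ∫₀^R ρ₀(r'/R)^3 r'² dr' = 4πρ₀R³/6 = -1.776×10^-5 C.
Since E is radial and uniform over the Gaussian sphere, Φ = E·4πr² = Q_enc/ε₀.
E = |Q_enc|/(4πε₀r²) = (1.776e-5)/(4π·8.85×10^-12·(0.682)²) = 3.43×10^5 N/C.

3.43×10^5 V/m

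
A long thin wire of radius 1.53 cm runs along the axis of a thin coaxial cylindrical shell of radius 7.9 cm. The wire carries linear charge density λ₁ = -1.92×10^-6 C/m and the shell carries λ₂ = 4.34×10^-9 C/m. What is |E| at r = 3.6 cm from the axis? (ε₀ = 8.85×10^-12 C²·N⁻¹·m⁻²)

Choose a coaxial cylinder of radius r = 3.6 cm (arbitrary length L) as the Gaussian surface (between the conductors, 1.53 cm < r < 7.9 cm).
Only the inner wire is enclosed; the outer shell contributes nothing inside itself. λ_enc = λ₁ = -1.92×10^-6 C/m.
Applying ∮E·dA = Q_enc/ε₀ with the end caps contributing no flux:
E = |λ_enc|/(2πε₀r) = (1.92×10^-6)/(2π·8.85×10^-12·0.036) = 9.59×10^5 N/C.

E = 9.59×10^5 V/m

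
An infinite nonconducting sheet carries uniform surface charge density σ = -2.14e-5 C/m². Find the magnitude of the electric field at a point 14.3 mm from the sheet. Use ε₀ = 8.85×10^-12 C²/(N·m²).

By planar symmetry E is perpendicular to the sheet and uniform; use a Gaussian pillbox with flat faces of area A on each side of the sheet.
Flux Φ = 2EA and Q_enc = σA, so 2EA = σA/ε₀ ⇒ E = |σ|/(2ε₀), independent of distance.
E = |σ|/(2ε₀) = (2.14e-5)/(2·8.85×10^-12) = 1.21×10^6 N/C.

E = 1.21×10^6 N/C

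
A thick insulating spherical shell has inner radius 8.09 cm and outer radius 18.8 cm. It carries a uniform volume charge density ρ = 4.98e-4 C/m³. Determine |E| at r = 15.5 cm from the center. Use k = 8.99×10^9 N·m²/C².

By spherical symmetry E is radial; choose a Gaussian sphere of radius r = 15.5 cm (within the shell material, 8.09 cm < r < 18.8 cm).
Only the shell between 8.09 cm and r is enclosed: Q_enc = ρ·(4π/3)(r³ − a³) = (4.98×10^-4)·(4π/3)·((0.155)³ − (0.0809)³) = 6.664×10^-6 C.
Applying ∮E·dA = Q_enc/ε₀ with Φ = E(4πr²):
E = k|Q_enc|/r² = (8.99×10^9)(6.664e-6)/(0.155)² = 2.49e6 N/C.

|E| = 2.49e6 N/C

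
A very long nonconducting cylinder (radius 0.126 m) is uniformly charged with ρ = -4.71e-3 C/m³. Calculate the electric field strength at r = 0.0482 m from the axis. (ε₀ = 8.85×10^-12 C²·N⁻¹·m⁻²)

E = 1.28×10^7 V/m

By cylindrical symmetry E is radial; use a coaxial Gaussian cylinder of radius 0.0482 m and length L (r < R).
Charge inside radius r per length L is ρ·πr²·L, so λ_enc = ρπr² = -3.438×10^-5 C/m.
By Gauss's law (flux through the curved wall only), E·2πrL = λ_enc L/ε₀.
E = |λ_enc|/(2πε₀r) = (3.438e-5)/(2π·8.85×10^-12·0.0482) = 1.28e7 N/C.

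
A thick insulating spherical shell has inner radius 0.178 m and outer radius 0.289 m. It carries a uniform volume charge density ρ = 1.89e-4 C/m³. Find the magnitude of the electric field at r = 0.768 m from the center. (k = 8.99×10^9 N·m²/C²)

Use a concentric Gaussian sphere at r = 0.768 m (r > 0.289 m, enclosing the whole shell).
Q_enc = ρ·(4π/3)(b³ − a³) = (1.89×10^-4)·(4π/3)·((0.289)³ − (0.178)³) = 1.464e-5 C.
Gauss's law: E·4πr² = Q_enc/ε₀.
E = k|Q_enc|/r² = (8.99×10^9)(1.464×10^-5)/(0.768)² = 2.23e5 N/C.

|E| ≈ 2.23e5 N/C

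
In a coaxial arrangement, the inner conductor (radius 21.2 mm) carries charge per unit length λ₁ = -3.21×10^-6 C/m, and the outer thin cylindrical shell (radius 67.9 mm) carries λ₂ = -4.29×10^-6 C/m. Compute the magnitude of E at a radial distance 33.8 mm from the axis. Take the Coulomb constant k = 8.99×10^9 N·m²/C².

E ≈ 1.71e6 V/m

By cylindrical symmetry E is radial; use a coaxial Gaussian cylinder of radius 33.8 mm and length L (between the conductors, 21.2 mm < r < 67.9 mm).
The shell at 67.9 mm lies outside the Gaussian surface, so λ_enc = λ₁ = -3.21×10^-6 C/m.
By Gauss's law (flux through the curved wall only), E·2πrL = λ_enc L/ε₀.
E = 2k|λ_enc|/r = 2(8.99×10^9)(3.21×10^-6)/(0.0338) = 1.71e6 N/C.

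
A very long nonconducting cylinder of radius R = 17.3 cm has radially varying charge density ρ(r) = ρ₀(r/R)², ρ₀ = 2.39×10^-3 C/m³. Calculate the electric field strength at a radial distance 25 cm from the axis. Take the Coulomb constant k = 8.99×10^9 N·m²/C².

|E| = 8.08×10^6 N/C

By cylindrical symmetry E is radial; use a coaxial Gaussian cylinder of radius 25 cm and length L (r > R, full charge per length enclosed).
λ_enc = 2π ∫₀^R ρ₀(r'/R)^2 r' dr' = 2πρ₀R²/4 = 1.124×10^-4 C/m.
Since E is radial and uniform over the curved surface, Φ = E·2πrL = Q_enc/ε₀ = λ_enc L/ε₀.
E = 2k|λ_enc|/r = 2(8.99×10^9)(1.124e-4)/(0.25) = 8.08×10^6 N/C.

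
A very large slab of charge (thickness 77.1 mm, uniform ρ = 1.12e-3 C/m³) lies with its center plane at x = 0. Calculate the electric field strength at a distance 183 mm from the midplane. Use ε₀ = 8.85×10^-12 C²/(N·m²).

The point |x| = 183 mm lies outside the slab (half-thickness 0.03855 m). A symmetric pillbox spanning the full slab encloses Q_enc = ρ·d·A.
Flux = 2EA ⇒ E = |ρ|d/(2ε₀), independent of distance outside.
E = (1.12×10^-3)(0.0771)/(2·8.85×10^-12) = 4.88×10^6 N/C.

|E| ≈ 4.88×10^6 N/C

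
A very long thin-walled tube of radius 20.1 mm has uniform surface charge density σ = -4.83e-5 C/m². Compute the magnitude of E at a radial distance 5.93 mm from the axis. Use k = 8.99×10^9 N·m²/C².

Take a coaxial cylindrical Gaussian surface of radius r = 5.93 mm and length L (r < 20.1 mm, inside the shell).
All the surface charge lies outside this cylinder: Q_enc = 0, hence E = 0.

E = 0 (no enclosed charge)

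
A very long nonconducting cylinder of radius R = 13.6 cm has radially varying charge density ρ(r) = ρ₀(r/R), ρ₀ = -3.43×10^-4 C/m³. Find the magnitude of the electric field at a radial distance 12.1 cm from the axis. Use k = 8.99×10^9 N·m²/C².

|E| = 1.39×10^6 V/m

Take a coaxial cylindrical Gaussian surface of radius r = 12.1 cm and length L (r < R).
λ_enc = ∫₀^r ρ(r')·2πr' dr' = (2πρ₀/R)·r^3/3 = -9.358×10^-6 C/m.
Applying ∮E·dA = Q_enc/ε₀ with the end caps contributing no flux:
E = 2k|λ_enc|/r = 2(8.99×10^9)(9.358×10^-6)/(0.121) = 1.39e6 N/C.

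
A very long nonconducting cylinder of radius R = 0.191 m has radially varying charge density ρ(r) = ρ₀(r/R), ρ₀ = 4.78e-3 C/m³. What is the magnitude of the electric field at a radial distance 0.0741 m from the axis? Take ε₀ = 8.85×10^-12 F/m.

By cylindrical symmetry E is radial; use a coaxial Gaussian cylinder of radius 0.0741 m and length L (r < R).
λ_enc = ∫₀^r ρ(r')·2πr' dr' = (2πρ₀/R)·r^3/3 = 2.133×10^-5 C/m.
Since E is radial and uniform over the curved surface, Φ = E·2πrL = Q_enc/ε₀ = λ_enc L/ε₀.
E = |λ_enc|/(2πε₀r) = (2.133e-5)/(2π·8.85×10^-12·0.0741) = 5.18×10^6 N/C.

E ≈ 5.18e6 N/C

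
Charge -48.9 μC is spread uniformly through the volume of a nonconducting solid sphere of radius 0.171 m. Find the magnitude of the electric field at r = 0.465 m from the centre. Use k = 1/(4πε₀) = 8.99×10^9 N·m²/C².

E ≈ 2.03×10^6 N/C

Take a concentric spherical Gaussian surface of radius r = 0.465 m (r > R, so the entire charge is enclosed).
Q_enc = -48.9 μC = -4.89×10^-5 C.
Gauss's law: E·4πr² = Q_enc/ε₀.
E = k|Q_enc|/r² = (8.99×10^9)(4.89×10^-5)/(0.465)² = 2.03×10^6 N/C.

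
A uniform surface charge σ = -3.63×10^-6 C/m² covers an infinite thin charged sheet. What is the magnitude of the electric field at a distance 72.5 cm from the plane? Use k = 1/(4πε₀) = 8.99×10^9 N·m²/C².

E = 2.05×10^5 N/C

By planar symmetry E is perpendicular to the sheet and uniform; use a Gaussian pillbox with flat faces of area A on each side of the sheet.
Only the two end caps contribute flux: Φ = 2EA. With Q_enc = σA, Gauss's law gives E = |σ|/(2ε₀).
E = 2πk|σ| = 2π(8.99×10^9)(3.63e-6) = 2.05×10^5 N/C.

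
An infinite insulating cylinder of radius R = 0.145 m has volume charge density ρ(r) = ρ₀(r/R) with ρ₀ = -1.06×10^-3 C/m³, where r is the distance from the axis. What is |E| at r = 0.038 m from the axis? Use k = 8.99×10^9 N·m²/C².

Choose a coaxial cylinder of radius r = 0.038 m (arbitrary length L) as the Gaussian surface (r < R).
λ_enc = ∫₀^r ρ(r')·2πr' dr' = (2πρ₀/R)·r^3/3 = -8.401e-7 C/m.
By Gauss's law (flux through the curved wall only), E·2πrL = λ_enc L/ε₀.
E = 2k|λ_enc|/r = 2(8.99×10^9)(8.401×10^-7)/(0.038) = 3.98×10^5 N/C.

E = 3.98×10^5 N/C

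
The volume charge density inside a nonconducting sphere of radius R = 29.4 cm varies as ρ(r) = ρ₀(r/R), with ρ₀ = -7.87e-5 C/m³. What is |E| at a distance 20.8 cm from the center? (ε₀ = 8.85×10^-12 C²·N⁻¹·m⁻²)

By spherical symmetry E is radial; choose a Gaussian sphere of radius r = 20.8 cm (r < R).
Q_enc = ∫₀^r ρ(r')·4πr'² dr' = (4πρ₀/R) ∫₀^r r'^3 dr' = 4πρ₀ r^4/(4·R) = -1.574e-6 C.
Gauss's law: E·4πr² = Q_enc/ε₀.
E = |Q_enc|/(4πε₀r²) = (1.574×10^-6)/(4π·8.85×10^-12·(0.208)²) = 3.27×10^5 N/C.

|E| = 3.27e5 V/m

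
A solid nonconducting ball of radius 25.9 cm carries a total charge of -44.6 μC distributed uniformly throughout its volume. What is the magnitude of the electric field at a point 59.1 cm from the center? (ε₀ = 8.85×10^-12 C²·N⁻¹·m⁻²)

E ≈ 1.15×10^6 N/C

Symmetry ⇒ E = E(r) r̂. Gaussian sphere of radius r = 59.1 cm (r > R, so the entire charge is enclosed).
Q_enc = -44.6 μC = -4.46e-5 C.
Since E is radial and uniform over the Gaussian sphere, Φ = E·4πr² = Q_enc/ε₀.
E = |Q_enc|/(4πε₀r²) = (4.46×10^-5)/(4π·8.85×10^-12·(0.591)²) = 1.15e6 N/C.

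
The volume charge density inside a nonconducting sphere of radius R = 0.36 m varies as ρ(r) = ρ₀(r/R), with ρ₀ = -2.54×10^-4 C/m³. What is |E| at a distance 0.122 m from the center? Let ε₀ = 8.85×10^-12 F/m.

Take a concentric spherical Gaussian surface of radius r = 0.122 m (r < R).
Q_enc = ∫₀^r ρ(r')·4πr'² dr' = (4πρ₀/R) ∫₀^r r'^3 dr' = 4πρ₀ r^4/(4·R) = -4.91e-7 C.
Since E is radial and uniform over the Gaussian sphere, Φ = E·4πr² = Q_enc/ε₀.
E = |Q_enc|/(4πε₀r²) = (4.91×10^-7)/(4π·8.85×10^-12·(0.122)²) = 2.97e5 N/C.

|E| ≈ 2.97×10^5 N/C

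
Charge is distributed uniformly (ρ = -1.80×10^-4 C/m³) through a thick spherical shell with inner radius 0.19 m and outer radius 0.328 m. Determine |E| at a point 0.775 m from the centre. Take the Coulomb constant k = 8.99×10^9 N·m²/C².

Take a concentric spherical Gaussian surface of radius r = 0.775 m (r > 0.328 m, enclosing the whole shell).
Q_enc = ρ·(4π/3)(b³ − a³) = (-1.80×10^-4)·(4π/3)·((0.328)³ − (0.19)³) = -2.143e-5 C.
By Gauss's law, ∮E·dA = E·4πr² = Q_enc/ε₀.
E = k|Q_enc|/r² = (8.99×10^9)(2.143×10^-5)/(0.775)² = 3.21×10^5 N/C.

|E| ≈ 3.21e5 N/C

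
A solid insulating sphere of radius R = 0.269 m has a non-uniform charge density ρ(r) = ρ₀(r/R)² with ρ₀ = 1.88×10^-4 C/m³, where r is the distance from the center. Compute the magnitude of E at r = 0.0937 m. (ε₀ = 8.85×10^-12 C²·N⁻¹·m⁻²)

By spherical symmetry E is radial; choose a Gaussian sphere of radius r = 0.0937 m (r < R).
Q_enc = ∫₀^r ρ(r')·4πr'² dr' = (4πρ₀/R²) ∫₀^r r'^4 dr' = 4πρ₀ r^5/(5·R²) = 4.716×10^-8 C.
By Gauss's law, ∮E·dA = E·4πr² = Q_enc/ε₀.
E = |Q_enc|/(4πε₀r²) = (4.716×10^-8)/(4π·8.85×10^-12·(0.0937)²) = 4.83×10^4 N/C.

E = 4.83×10^4 N/C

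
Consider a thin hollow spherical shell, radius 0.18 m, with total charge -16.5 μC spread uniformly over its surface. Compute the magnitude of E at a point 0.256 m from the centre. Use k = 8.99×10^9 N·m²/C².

Take a concentric spherical Gaussian surface of radius r = 0.256 m (r > 0.18 m).
The entire shell is enclosed: Q_enc = -1.65e-5 C.
Applying ∮E·dA = Q_enc/ε₀ with Φ = E(4πr²):
E = k|Q_enc|/r² = (8.99×10^9)(1.65×10^-5)/(0.256)² = 2.26e6 N/C.

E = 2.26e6 V/m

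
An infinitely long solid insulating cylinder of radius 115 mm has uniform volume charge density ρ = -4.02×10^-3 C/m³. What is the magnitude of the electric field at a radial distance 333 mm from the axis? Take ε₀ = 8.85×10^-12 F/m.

Coaxial Gaussian cylinder, radius r = 333 mm, length L (r > 115 mm, full cross-section enclosed).
λ_enc = ρ·πR² = (-4.02×10^-3)π(0.115)² = -1.67×10^-4 C/m.
Applying ∮E·dA = Q_enc/ε₀ with the end caps contributing no flux:
E = |λ_enc|/(2πε₀r) = (1.67×10^-4)/(2π·8.85×10^-12·0.333) = 9.02×10^6 N/C.

E ≈ 9.02×10^6 N/C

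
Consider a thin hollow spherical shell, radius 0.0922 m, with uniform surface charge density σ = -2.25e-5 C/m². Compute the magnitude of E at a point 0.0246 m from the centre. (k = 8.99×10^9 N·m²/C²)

E = 0

Symmetry ⇒ E = E(r) r̂. Gaussian sphere of radius r = 0.0246 m (inside the shell, r < 0.0922 m).
No charge lies within this surface, so Q_enc = 0 and Gauss's law gives E·4πr² = 0 ⇒ E = 0.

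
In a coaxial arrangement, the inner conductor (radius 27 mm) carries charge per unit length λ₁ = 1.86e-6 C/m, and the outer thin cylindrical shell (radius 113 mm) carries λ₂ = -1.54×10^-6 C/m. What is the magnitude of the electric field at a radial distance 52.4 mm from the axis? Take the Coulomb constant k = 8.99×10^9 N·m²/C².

6.38×10^5 N/C

Take a coaxial cylindrical Gaussian surface of radius r = 52.4 mm and length L (between the conductors, 27 mm < r < 113 mm).
The shell at 113 mm lies outside the Gaussian surface, so λ_enc = λ₁ = 1.86e-6 C/m.
Since E is radial and uniform over the curved surface, Φ = E·2πrL = Q_enc/ε₀ = λ_enc L/ε₀.
E = 2k|λ_enc|/r = 2(8.99×10^9)(1.86×10^-6)/(0.0524) = 6.38e5 N/C.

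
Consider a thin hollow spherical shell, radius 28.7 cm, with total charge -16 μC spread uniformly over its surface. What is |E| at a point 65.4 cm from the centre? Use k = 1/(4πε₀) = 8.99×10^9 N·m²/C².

|E| = 3.36e5 V/m

Take a concentric spherical Gaussian surface of radius r = 65.4 cm (r > 28.7 cm).
The entire shell is enclosed: Q_enc = -1.60e-5 C.
Since E is radial and uniform over the Gaussian sphere, Φ = E·4πr² = Q_enc/ε₀.
E = k|Q_enc|/r² = (8.99×10^9)(1.60×10^-5)/(0.654)² = 3.36×10^5 N/C.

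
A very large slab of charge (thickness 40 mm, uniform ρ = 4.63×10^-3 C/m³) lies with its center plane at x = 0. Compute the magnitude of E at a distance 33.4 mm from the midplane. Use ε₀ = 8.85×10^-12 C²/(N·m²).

The point |x| = 33.4 mm lies outside the slab (half-thickness 0.02 m). A symmetric pillbox spanning the full slab encloses Q_enc = ρ·d·A.
Flux = 2EA ⇒ E = |ρ|d/(2ε₀), independent of distance outside.
E = (4.63×10^-3)(0.04)/(2·8.85×10^-12) = 1.05×10^7 N/C.

E ≈ 1.05×10^7 V/m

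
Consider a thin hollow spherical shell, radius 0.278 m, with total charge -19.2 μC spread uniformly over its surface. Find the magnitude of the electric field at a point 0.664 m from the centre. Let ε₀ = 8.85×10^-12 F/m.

Use a concentric Gaussian sphere at r = 0.664 m (r > 0.278 m).
The entire shell is enclosed: Q_enc = -1.92×10^-5 C.
Since E is radial and uniform over the Gaussian sphere, Φ = E·4πr² = Q_enc/ε₀.
E = |Q_enc|/(4πε₀r²) = (1.92e-5)/(4π·8.85×10^-12·(0.664)²) = 3.92e5 N/C.

E = 3.92×10^5 N/C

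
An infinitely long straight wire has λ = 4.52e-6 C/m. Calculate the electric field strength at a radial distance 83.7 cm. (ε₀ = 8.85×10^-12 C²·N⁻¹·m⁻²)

By cylindrical symmetry E is radial; use a coaxial Gaussian cylinder of radius 83.7 cm and length L.
Q_enc = λL, so λ_enc = 4.52×10^-6 C/m.
Gauss's law: E·2πrL = λ_enc L/ε₀.
E = |λ_enc|/(2πε₀r) = (4.52×10^-6)/(2π·8.85×10^-12·0.837) = 9.71×10^4 N/C.

|E| = 9.71×10^4 N/C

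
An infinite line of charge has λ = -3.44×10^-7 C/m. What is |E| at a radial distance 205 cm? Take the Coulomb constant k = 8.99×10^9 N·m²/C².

E ≈ 3.02e3 V/m

By cylindrical symmetry E is radial; use a coaxial Gaussian cylinder of radius 205 cm and length L.
Q_enc = λL, so λ_enc = -3.44×10^-7 C/m.
By Gauss's law (flux through the curved wall only), E·2πrL = λ_enc L/ε₀.
E = 2k|λ_enc|/r = 2(8.99×10^9)(3.44×10^-7)/(2.05) = 3.02e3 N/C.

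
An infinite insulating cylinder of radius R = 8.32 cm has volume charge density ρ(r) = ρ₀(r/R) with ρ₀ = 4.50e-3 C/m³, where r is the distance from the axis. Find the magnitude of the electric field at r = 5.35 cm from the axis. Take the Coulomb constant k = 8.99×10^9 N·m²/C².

|E| = 5.83e6 V/m

Coaxial Gaussian cylinder, radius r = 5.35 cm, length L (r < R).
λ_enc = ∫₀^r ρ(r')·2πr' dr' = (2πρ₀/R)·r^3/3 = 1.735×10^-5 C/m.
Since E is radial and uniform over the curved surface, Φ = E·2πrL = Q_enc/ε₀ = λ_enc L/ε₀.
E = 2k|λ_enc|/r = 2(8.99×10^9)(1.735e-5)/(0.0535) = 5.83e6 N/C.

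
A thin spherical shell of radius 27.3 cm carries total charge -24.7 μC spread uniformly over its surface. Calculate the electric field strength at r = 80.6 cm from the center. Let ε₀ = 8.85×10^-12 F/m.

|E| ≈ 3.42×10^5 N/C

Take a concentric spherical Gaussian surface of radius r = 80.6 cm (r > 27.3 cm).
The entire shell is enclosed: Q_enc = -2.47×10^-5 C.
Since E is radial and uniform over the Gaussian sphere, Φ = E·4πr² = Q_enc/ε₀.
E = |Q_enc|/(4πε₀r²) = (2.47e-5)/(4π·8.85×10^-12·(0.806)²) = 3.42e5 N/C.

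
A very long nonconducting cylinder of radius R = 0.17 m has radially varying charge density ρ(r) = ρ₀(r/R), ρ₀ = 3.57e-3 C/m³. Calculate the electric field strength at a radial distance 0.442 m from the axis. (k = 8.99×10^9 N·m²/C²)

Choose a coaxial cylinder of radius r = 0.442 m (arbitrary length L) as the Gaussian surface (r > R, full charge per length enclosed).
λ_enc = 2π ∫₀^R ρ₀(r'/R)^1 r' dr' = 2πρ₀R²/3 = 2.161×10^-4 C/m.
By Gauss's law (flux through the curved wall only), E·2πrL = λ_enc L/ε₀.
E = 2k|λ_enc|/r = 2(8.99×10^9)(2.161e-4)/(0.442) = 8.79×10^6 N/C.

E ≈ 8.79e6 N/C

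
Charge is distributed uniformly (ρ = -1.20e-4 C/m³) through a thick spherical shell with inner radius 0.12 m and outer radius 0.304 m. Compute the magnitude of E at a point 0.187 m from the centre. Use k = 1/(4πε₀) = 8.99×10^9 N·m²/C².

By spherical symmetry E is radial; choose a Gaussian sphere of radius r = 0.187 m (within the shell material, 0.12 m < r < 0.304 m).
Only the shell between 0.12 m and r is enclosed: Q_enc = ρ·(4π/3)(r³ − a³) = (-1.20e-4)·(4π/3)·((0.187)³ − (0.12)³) = -2.418×10^-6 C.
Gauss's law: E·4πr² = Q_enc/ε₀.
E = k|Q_enc|/r² = (8.99×10^9)(2.418×10^-6)/(0.187)² = 6.22e5 N/C.

E ≈ 6.22×10^5 N/C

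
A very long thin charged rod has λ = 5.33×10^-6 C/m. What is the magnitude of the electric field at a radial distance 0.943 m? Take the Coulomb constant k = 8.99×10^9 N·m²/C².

|E| = 1.02e5 N/C

Take a coaxial cylindrical Gaussian surface of radius r = 0.943 m and length L.
Q_enc = λL, so λ_enc = 5.33e-6 C/m.
By Gauss's law (flux through the curved wall only), E·2πrL = λ_enc L/ε₀.
E = 2k|λ_enc|/r = 2(8.99×10^9)(5.33×10^-6)/(0.943) = 1.02×10^5 N/C.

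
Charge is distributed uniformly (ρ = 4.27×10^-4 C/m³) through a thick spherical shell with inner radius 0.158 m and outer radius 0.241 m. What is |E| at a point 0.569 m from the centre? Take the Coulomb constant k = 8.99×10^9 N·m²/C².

|E| = 4.99×10^5 N/C

By spherical symmetry E is radial; choose a Gaussian sphere of radius r = 0.569 m (r > 0.241 m, enclosing the whole shell).
Q_enc = ρ·(4π/3)(b³ − a³) = (4.27×10^-4)·(4π/3)·((0.241)³ − (0.158)³) = 1.798e-5 C.
Applying ∮E·dA = Q_enc/ε₀ with Φ = E(4πr²):
E = k|Q_enc|/r² = (8.99×10^9)(1.798×10^-5)/(0.569)² = 4.99e5 N/C.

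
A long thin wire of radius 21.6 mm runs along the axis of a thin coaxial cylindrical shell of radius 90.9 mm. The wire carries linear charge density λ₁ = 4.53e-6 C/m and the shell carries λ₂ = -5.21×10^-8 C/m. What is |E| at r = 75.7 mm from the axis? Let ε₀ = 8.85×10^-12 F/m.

Coaxial Gaussian cylinder, radius r = 75.7 mm, length L (between the conductors, 21.6 mm < r < 90.9 mm).
The shell at 90.9 mm lies outside the Gaussian surface, so λ_enc = λ₁ = 4.53e-6 C/m.
Since E is radial and uniform over the curved surface, Φ = E·2πrL = Q_enc/ε₀ = λ_enc L/ε₀.
E = |λ_enc|/(2πε₀r) = (4.53×10^-6)/(2π·8.85×10^-12·0.0757) = 1.08e6 N/C.

1.08×10^6 N/C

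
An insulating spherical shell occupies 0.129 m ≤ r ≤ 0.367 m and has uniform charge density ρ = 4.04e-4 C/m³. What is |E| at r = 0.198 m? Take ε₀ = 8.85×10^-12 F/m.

By spherical symmetry E is radial; choose a Gaussian sphere of radius r = 0.198 m (within the shell material, 0.129 m < r < 0.367 m).
Only the shell between 0.129 m and r is enclosed: Q_enc = ρ·(4π/3)(r³ − a³) = (4.04×10^-4)·(4π/3)·((0.198)³ − (0.129)³) = 9.503e-6 C.
Since E is radial and uniform over the Gaussian sphere, Φ = E·4πr² = Q_enc/ε₀.
E = |Q_enc|/(4πε₀r²) = (9.503e-6)/(4π·8.85×10^-12·(0.198)²) = 2.18e6 N/C.

|E| = 2.18e6 N/C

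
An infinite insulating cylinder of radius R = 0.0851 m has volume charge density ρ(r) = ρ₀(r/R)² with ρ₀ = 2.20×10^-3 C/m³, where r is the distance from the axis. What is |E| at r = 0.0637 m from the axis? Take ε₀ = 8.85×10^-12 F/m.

E = 2.22×10^6 N/C

Coaxial Gaussian cylinder, radius r = 0.0637 m, length L (r < R).
λ_enc = ∫₀^r ρ(r')·2πr' dr' = (2πρ₀/R²)·r^4/4 = 7.857×10^-6 C/m.
Applying ∮E·dA = Q_enc/ε₀ with the end caps contributing no flux:
E = |λ_enc|/(2πε₀r) = (7.857e-6)/(2π·8.85×10^-12·0.0637) = 2.22e6 N/C.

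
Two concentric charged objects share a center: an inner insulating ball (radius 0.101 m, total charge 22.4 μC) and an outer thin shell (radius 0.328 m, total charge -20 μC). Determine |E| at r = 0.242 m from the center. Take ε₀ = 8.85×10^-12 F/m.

Take a concentric spherical Gaussian surface of radius r = 0.242 m (between the bodies, 0.101 m < r < 0.328 m).
Only the inner charge is enclosed; the outer shell contributes nothing inside itself. Q_enc = 22.4 μC = 2.24×10^-5 C.
By Gauss's law, ∮E·dA = E·4πr² = Q_enc/ε₀.
E = |Q_enc|/(4πε₀r²) = (2.24×10^-5)/(4π·8.85×10^-12·(0.242)²) = 3.44×10^6 N/C.

3.44×10^6 V/m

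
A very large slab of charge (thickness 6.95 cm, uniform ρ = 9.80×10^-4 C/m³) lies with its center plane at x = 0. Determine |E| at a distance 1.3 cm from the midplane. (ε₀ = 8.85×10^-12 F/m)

E = 1.44×10^6 N/C

By symmetry E is perpendicular to the slab. A Gaussian pillbox from −1.3 cm to +1.3 cm (face area A) lies entirely within the slab.
Q_enc = ρ·(2x)·A and flux = 2EA, so 2EA = 2ρxA/ε₀ ⇒ E = |ρ|x/ε₀.
E = (9.80×10^-4)(0.013)/(8.85×10^-12) = 1.44×10^6 N/C.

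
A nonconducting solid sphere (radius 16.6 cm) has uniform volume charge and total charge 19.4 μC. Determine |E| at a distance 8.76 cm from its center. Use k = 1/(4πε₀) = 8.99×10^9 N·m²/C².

E ≈ 3.34×10^6 V/m

Symmetry ⇒ E = E(r) r̂. Gaussian sphere of radius r = 8.76 cm (r < R).
Only the charge within r is enclosed: Q_enc = Q·(r/R)³ = (19.4 μC)·(8.76 cm/16.6 cm)³ = 2.851×10^-6 C.
By Gauss's law, ∮E·dA = E·4πr² = Q_enc/ε₀.
E = k|Q_enc|/r² = (8.99×10^9)(2.851e-6)/(0.0876)² = 3.34×10^6 N/C.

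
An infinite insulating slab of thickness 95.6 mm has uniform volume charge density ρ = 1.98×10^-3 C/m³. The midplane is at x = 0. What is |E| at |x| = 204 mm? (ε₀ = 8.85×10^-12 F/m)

The point |x| = 204 mm lies outside the slab (half-thickness 0.0478 m). A symmetric pillbox spanning the full slab encloses Q_enc = ρ·d·A.
Flux = 2EA ⇒ E = |ρ|d/(2ε₀), independent of distance outside.
E = (1.98×10^-3)(0.0956)/(2·8.85×10^-12) = 1.07×10^7 N/C.

E = 1.07e7 N/C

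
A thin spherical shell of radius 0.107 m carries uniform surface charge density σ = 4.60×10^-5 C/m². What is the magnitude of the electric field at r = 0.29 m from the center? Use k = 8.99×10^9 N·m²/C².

Take a concentric spherical Gaussian surface of radius r = 0.29 m (r > 0.107 m).
The entire shell is enclosed: Q_enc = σ·4πR² = (4.60×10^-5)·4π·(0.107)² = 6.618×10^-6 C.
By Gauss's law, ∮E·dA = E·4πr² = Q_enc/ε₀.
E = k|Q_enc|/r² = (8.99×10^9)(6.618e-6)/(0.29)² = 7.07×10^5 N/C.

E ≈ 7.07e5 N/C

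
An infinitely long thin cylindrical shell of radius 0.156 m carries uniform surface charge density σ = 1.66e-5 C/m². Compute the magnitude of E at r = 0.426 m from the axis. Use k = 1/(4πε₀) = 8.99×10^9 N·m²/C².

Coaxial Gaussian cylinder, radius r = 0.426 m, length L (r > 0.156 m).
The whole shell is enclosed: λ_enc = σ·2πR = (1.66×10^-5)·2π·(0.156) = 1.627×10^-5 C/m.
Applying ∮E·dA = Q_enc/ε₀ with the end caps contributing no flux:
E = 2k|λ_enc|/r = 2(8.99×10^9)(1.627×10^-5)/(0.426) = 6.87×10^5 N/C.

E = 6.87e5 V/m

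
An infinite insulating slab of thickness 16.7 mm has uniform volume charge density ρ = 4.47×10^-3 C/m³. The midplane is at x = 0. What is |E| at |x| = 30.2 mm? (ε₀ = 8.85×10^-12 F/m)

E ≈ 4.22×10^6 N/C

The point |x| = 30.2 mm lies outside the slab (half-thickness 0.00835 m). A symmetric pillbox spanning the full slab encloses Q_enc = ρ·d·A.
Flux = 2EA ⇒ E = |ρ|d/(2ε₀), independent of distance outside.
E = (4.47e-3)(0.0167)/(2·8.85×10^-12) = 4.22e6 N/C.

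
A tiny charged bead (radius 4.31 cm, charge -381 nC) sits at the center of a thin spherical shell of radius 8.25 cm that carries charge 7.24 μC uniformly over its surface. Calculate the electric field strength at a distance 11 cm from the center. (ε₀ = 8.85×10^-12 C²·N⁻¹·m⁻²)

5.10e6 V/m

Take a concentric spherical Gaussian surface of radius r = 11 cm (r > 8.25 cm, enclosing both).
Q_enc = (-381 nC) + (7.24 μC) = 6.859×10^-6 C.
Gauss's law: E·4πr² = Q_enc/ε₀.
E = |Q_enc|/(4πε₀r²) = (6.859×10^-6)/(4π·8.85×10^-12·(0.11)²) = 5.10×10^6 N/C.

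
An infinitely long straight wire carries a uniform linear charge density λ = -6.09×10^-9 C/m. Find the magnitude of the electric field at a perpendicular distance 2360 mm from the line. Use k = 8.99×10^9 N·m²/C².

46.4 V/m

By cylindrical symmetry E is radial; use a coaxial Gaussian cylinder of radius 2360 mm and length L.
Q_enc = λL, so λ_enc = -6.09×10^-9 C/m.
By Gauss's law (flux through the curved wall only), E·2πrL = λ_enc L/ε₀.
E = 2k|λ_enc|/r = 2(8.99×10^9)(6.09×10^-9)/(2.36) = 46.4 N/C.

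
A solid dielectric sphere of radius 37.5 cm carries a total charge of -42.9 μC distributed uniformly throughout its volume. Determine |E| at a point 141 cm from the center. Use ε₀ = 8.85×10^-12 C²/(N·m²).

Use a concentric Gaussian sphere at r = 141 cm (r > R, so the entire charge is enclosed).
Q_enc = -42.9 μC = -4.29×10^-5 C.
Since E is radial and uniform over the Gaussian sphere, Φ = E·4πr² = Q_enc/ε₀.
E = |Q_enc|/(4πε₀r²) = (4.29e-5)/(4π·8.85×10^-12·(1.41)²) = 1.94e5 N/C.

|E| = 1.94×10^5 N/C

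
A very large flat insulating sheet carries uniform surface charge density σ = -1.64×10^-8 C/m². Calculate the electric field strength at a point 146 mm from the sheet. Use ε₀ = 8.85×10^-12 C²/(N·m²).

|E| ≈ 927 N/C

By planar symmetry E is perpendicular to the sheet and uniform; use a Gaussian pillbox with flat faces of area A on each side of the sheet.
Flux Φ = 2EA and Q_enc = σA, so 2EA = σA/ε₀ ⇒ E = |σ|/(2ε₀), independent of distance.
E = |σ|/(2ε₀) = (1.64×10^-8)/(2·8.85×10^-12) = 927 N/C.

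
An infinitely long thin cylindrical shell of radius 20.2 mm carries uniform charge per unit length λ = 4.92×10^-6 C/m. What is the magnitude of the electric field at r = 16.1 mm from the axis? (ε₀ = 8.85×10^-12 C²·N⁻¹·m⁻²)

Take a coaxial cylindrical Gaussian surface of radius r = 16.1 mm and length L (r < 20.2 mm, inside the shell).
All the surface charge lies outside this cylinder: Q_enc = 0, hence E = 0.

E = 0 (no enclosed charge)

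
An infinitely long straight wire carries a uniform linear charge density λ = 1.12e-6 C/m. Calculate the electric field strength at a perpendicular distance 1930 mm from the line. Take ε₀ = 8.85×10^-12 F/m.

E = 1.04×10^4 N/C

Choose a coaxial cylinder of radius r = 1930 mm (arbitrary length L) as the Gaussian surface.
Q_enc = λL, so λ_enc = 1.12e-6 C/m.
By Gauss's law (flux through the curved wall only), E·2πrL = λ_enc L/ε₀.
E = |λ_enc|/(2πε₀r) = (1.12×10^-6)/(2π·8.85×10^-12·1.93) = 1.04×10^4 N/C.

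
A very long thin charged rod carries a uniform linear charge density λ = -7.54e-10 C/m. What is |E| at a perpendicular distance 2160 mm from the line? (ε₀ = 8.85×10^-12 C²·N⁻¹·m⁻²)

6.28 N/C

Coaxial Gaussian cylinder, radius r = 2160 mm, length L.
Q_enc = λL, so λ_enc = -7.54e-10 C/m.
Since E is radial and uniform over the curved surface, Φ = E·2πrL = Q_enc/ε₀ = λ_enc L/ε₀.
E = |λ_enc|/(2πε₀r) = (7.54×10^-10)/(2π·8.85×10^-12·2.16) = 6.28 N/C.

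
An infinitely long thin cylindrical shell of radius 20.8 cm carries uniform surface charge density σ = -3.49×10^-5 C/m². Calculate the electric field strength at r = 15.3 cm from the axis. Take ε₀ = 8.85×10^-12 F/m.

E = 0

Choose a coaxial cylinder of radius r = 15.3 cm (arbitrary length L) as the Gaussian surface (r < 20.8 cm, inside the shell).
All the surface charge lies outside this cylinder: Q_enc = 0, hence E = 0.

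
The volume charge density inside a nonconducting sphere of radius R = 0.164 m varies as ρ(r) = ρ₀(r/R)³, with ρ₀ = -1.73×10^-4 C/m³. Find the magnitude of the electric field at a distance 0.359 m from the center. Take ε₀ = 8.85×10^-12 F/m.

|E| ≈ 1.12×10^5 N/C

Use a concentric Gaussian sphere at r = 0.359 m (r > R, all charge enclosed).
Q_enc = 4π ∫₀^R ρ₀(r'/R)^3 r'² dr' = 4πρ₀R³/6 = -1.598×10^-6 C.
Applying ∮E·dA = Q_enc/ε₀ with Φ = E(4πr²):
E = |Q_enc|/(4πε₀r²) = (1.598×10^-6)/(4π·8.85×10^-12·(0.359)²) = 1.12e5 N/C.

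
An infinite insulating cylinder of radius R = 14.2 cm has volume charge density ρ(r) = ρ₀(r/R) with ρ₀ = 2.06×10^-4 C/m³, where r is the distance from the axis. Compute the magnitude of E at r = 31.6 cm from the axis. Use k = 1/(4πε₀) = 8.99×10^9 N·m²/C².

|E| ≈ 4.95e5 N/C

Take a coaxial cylindrical Gaussian surface of radius r = 31.6 cm and length L (r > R, full charge per length enclosed).
λ_enc = 2π ∫₀^R ρ₀(r'/R)^1 r' dr' = 2πρ₀R²/3 = 8.70e-6 C/m.
By Gauss's law (flux through the curved wall only), E·2πrL = λ_enc L/ε₀.
E = 2k|λ_enc|/r = 2(8.99×10^9)(8.70e-6)/(0.316) = 4.95×10^5 N/C.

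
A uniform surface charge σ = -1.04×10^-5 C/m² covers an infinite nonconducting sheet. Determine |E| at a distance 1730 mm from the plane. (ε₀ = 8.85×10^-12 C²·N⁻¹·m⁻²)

5.88×10^5 N/C

The symmetry is planar: E is normal to the sheet and the same magnitude on both sides. Take a pillbox straddling the sheet with end-cap area A.
Only the two end caps contribute flux: Φ = 2EA. With Q_enc = σA, Gauss's law gives E = |σ|/(2ε₀).
E = |σ|/(2ε₀) = (1.04×10^-5)/(2·8.85×10^-12) = 5.88e5 N/C.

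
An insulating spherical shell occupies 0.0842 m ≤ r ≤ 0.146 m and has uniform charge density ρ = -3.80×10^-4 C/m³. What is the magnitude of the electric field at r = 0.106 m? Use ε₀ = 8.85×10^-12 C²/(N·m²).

Use a concentric Gaussian sphere at r = 0.106 m (within the shell material, 0.0842 m < r < 0.146 m).
Enclosed charge is the volume from a to r: Q_enc = (4π/3)ρ(r³ − a³) = -9.456×10^-7 C.
Gauss's law: E·4πr² = Q_enc/ε₀.
E = |Q_enc|/(4πε₀r²) = (9.456e-7)/(4π·8.85×10^-12·(0.106)²) = 7.57×10^5 N/C.

E = 7.57e5 V/m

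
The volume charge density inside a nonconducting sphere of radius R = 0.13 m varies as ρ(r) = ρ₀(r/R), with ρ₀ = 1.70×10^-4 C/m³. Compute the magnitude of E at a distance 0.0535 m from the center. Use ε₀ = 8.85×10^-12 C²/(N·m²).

Symmetry ⇒ E = E(r) r̂. Gaussian sphere of radius r = 0.0535 m (r < R).
Integrate the density: Q_enc = 4π ∫₀^r ρ₀(r'/R)^1 r'² dr' = 4πρ₀ r^4/(4·R) = 3.366×10^-8 C.
By Gauss's law, ∮E·dA = E·4πr² = Q_enc/ε₀.
E = |Q_enc|/(4πε₀r²) = (3.366×10^-8)/(4π·8.85×10^-12·(0.0535)²) = 1.06×10^5 N/C.

E ≈ 1.06×10^5 N/C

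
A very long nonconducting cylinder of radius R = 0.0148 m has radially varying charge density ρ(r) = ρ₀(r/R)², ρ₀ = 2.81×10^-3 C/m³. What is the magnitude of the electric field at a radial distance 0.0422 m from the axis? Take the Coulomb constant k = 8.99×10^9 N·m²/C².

Choose a coaxial cylinder of radius r = 0.0422 m (arbitrary length L) as the Gaussian surface (r > R, full charge per length enclosed).
λ_enc = 2π ∫₀^R ρ₀(r'/R)^2 r' dr' = 2πρ₀R²/4 = 9.668e-7 C/m.
Gauss's law: E·2πrL = λ_enc L/ε₀.
E = 2k|λ_enc|/r = 2(8.99×10^9)(9.668e-7)/(0.0422) = 4.12e5 N/C.

|E| ≈ 4.12×10^5 V/m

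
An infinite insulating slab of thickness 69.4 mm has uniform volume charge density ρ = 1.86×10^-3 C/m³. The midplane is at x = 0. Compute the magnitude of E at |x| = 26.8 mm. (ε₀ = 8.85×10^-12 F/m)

|E| ≈ 5.63×10^6 V/m

By symmetry E is perpendicular to the slab. A Gaussian pillbox from −26.8 mm to +26.8 mm (face area A) lies entirely within the slab.
Q_enc = ρ·(2x)·A and flux = 2EA, so 2EA = 2ρxA/ε₀ ⇒ E = |ρ|x/ε₀.
E = (1.86×10^-3)(0.0268)/(8.85×10^-12) = 5.63×10^6 N/C.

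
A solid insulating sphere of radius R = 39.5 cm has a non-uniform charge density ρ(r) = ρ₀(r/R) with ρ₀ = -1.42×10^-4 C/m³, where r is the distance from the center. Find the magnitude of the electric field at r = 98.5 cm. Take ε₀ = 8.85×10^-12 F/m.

Use a concentric Gaussian sphere at r = 98.5 cm (r > R, all charge enclosed).
Q_enc = 4π ∫₀^R ρ₀(r'/R)^1 r'² dr' = 4πρ₀R³/4 = -2.749×10^-5 C.
Applying ∮E·dA = Q_enc/ε₀ with Φ = E(4πr²):
E = |Q_enc|/(4πε₀r²) = (2.749×10^-5)/(4π·8.85×10^-12·(0.985)²) = 2.55e5 N/C.

|E| = 2.55e5 N/C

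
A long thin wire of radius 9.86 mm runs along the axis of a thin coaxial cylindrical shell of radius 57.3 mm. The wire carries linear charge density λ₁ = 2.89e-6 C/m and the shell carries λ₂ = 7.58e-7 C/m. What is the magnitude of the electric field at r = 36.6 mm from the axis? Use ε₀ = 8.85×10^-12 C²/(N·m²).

E ≈ 1.42e6 V/m

Take a coaxial cylindrical Gaussian surface of radius r = 36.6 mm and length L (between the conductors, 9.86 mm < r < 57.3 mm).
Only the inner wire is enclosed; the outer shell contributes nothing inside itself. λ_enc = λ₁ = 2.89×10^-6 C/m.
Since E is radial and uniform over the curved surface, Φ = E·2πrL = Q_enc/ε₀ = λ_enc L/ε₀.
E = |λ_enc|/(2πε₀r) = (2.89×10^-6)/(2π·8.85×10^-12·0.0366) = 1.42×10^6 N/C.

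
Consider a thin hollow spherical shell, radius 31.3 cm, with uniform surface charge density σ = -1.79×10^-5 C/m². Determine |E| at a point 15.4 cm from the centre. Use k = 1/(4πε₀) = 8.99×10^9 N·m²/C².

Take a concentric spherical Gaussian surface of radius r = 15.4 cm (inside the shell, r < 31.3 cm).
No charge lies within this surface, so Q_enc = 0 and Gauss's law gives E·4πr² = 0 ⇒ E = 0.

|E| = 0 N/C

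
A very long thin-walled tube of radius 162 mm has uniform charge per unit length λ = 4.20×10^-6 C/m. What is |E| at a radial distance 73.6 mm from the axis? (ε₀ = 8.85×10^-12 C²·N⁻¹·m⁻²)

E = 0 (no enclosed charge)

Coaxial Gaussian cylinder, radius r = 73.6 mm, length L (r < 162 mm, inside the shell).
No charge is enclosed, so Gauss's law gives E·2πrL = 0 ⇒ E = 0.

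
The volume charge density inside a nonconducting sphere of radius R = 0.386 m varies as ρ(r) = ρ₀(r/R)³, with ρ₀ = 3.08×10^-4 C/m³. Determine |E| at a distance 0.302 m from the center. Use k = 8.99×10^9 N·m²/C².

E = 8.39e5 N/C

Symmetry ⇒ E = E(r) r̂. Gaussian sphere of radius r = 0.302 m (r < R).
Q_enc = ∫₀^r ρ(r')·4πr'² dr' = (4πρ₀/R³) ∫₀^r r'^5 dr' = 4πρ₀ r^6/(6·R³) = 8.509e-6 C.
Since E is radial and uniform over the Gaussian sphere, Φ = E·4πr² = Q_enc/ε₀.
E = k|Q_enc|/r² = (8.99×10^9)(8.509×10^-6)/(0.302)² = 8.39e5 N/C.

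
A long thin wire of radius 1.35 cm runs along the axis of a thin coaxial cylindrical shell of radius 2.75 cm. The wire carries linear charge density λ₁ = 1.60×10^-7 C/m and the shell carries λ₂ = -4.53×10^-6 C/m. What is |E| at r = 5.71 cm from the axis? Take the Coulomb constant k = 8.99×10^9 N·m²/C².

Choose a coaxial cylinder of radius r = 5.71 cm (arbitrary length L) as the Gaussian surface (r > 2.75 cm, enclosing both).
λ_enc = λ₁ + λ₂ = (1.60×10^-7) + (-4.53e-6) = -4.37×10^-6 C/m.
Gauss's law: E·2πrL = λ_enc L/ε₀.
E = 2k|λ_enc|/r = 2(8.99×10^9)(4.37×10^-6)/(0.0571) = 1.38×10^6 N/C.

E = 1.38×10^6 V/m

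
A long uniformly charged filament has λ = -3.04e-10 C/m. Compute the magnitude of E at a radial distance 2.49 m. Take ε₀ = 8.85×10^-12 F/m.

E ≈ 2.2 V/m

Take a coaxial cylindrical Gaussian surface of radius r = 2.49 m and length L.
Q_enc = λL, so λ_enc = -3.04e-10 C/m.
By Gauss's law (flux through the curved wall only), E·2πrL = λ_enc L/ε₀.
E = |λ_enc|/(2πε₀r) = (3.04×10^-10)/(2π·8.85×10^-12·2.49) = 2.2 N/C.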